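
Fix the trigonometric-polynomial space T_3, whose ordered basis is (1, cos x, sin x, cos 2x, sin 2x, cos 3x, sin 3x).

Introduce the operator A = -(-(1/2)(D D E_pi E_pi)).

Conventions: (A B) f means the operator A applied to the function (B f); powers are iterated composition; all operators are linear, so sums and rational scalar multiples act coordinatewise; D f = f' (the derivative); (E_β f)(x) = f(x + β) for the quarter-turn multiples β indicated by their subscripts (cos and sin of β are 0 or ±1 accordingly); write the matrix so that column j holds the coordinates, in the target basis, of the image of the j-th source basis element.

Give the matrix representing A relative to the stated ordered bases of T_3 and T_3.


image of 1: 0
image of cos x: -(1/2)cos x
image of sin x: -(1/2)sin x
image of cos 2x: -2cos 2x
image of sin 2x: -2sin 2x
image of cos 3x: -(9/2)cos 3x
image of sin 3x: -(9/2)sin 3x
each image's coordinates form column j of the matrix

the matrix is [[0, 0, 0, 0, 0, 0, 0]; [0, -1/2, 0, 0, 0, 0, 0]; [0, 0, -1/2, 0, 0, 0, 0]; [0, 0, 0, -2, 0, 0, 0]; [0, 0, 0, 0, -2, 0, 0]; [0, 0, 0, 0, 0, -9/2, 0]; [0, 0, 0, 0, 0, 0, -9/2]] (rows listed top to bottom)


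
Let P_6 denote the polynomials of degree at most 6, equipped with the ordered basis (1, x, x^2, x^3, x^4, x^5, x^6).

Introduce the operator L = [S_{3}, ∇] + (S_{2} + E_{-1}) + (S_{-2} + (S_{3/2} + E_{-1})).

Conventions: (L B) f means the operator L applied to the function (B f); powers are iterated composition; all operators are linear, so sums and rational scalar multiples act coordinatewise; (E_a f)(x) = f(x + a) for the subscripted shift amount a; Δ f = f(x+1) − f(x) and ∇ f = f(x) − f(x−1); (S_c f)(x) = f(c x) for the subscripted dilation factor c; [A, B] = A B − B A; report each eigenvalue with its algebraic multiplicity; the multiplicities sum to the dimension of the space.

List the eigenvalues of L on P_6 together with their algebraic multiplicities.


image of 1: 5
image of x: (7/2)x - 4
image of x^2: (49/4)x^2 - 16x + 10
image of x^3: (43/8)x^3 - 60x^2 + 78x - 28
image of x^4: (625/16)x^4 - 224x^3 + 444x^2 - 320x + 82
image of x^5: (307/32)x^5 - 820x^4 + 2180x^3 - 2360x^2 + 1210x - 244
image of x^6: (9049/64)x^6 - 2928x^5 + 9750x^4 - 14080x^3 + 10830x^2 - 4368x + 730
the matrix is upper triangular; its diagonal is (5, 7/2, 49/4, 43/8, 625/16, 307/32, 9049/64)
for a triangular matrix the eigenvalues are the diagonal entries, with algebraic multiplicity their repetition count

λ = 7/2 (multiplicity 1), λ = 5 (multiplicity 1), λ = 43/8 (multiplicity 1), λ = 307/32 (multiplicity 1), λ = 49/4 (multiplicity 1), λ = 625/16 (multiplicity 1), λ = 9049/64 (multiplicity 1)


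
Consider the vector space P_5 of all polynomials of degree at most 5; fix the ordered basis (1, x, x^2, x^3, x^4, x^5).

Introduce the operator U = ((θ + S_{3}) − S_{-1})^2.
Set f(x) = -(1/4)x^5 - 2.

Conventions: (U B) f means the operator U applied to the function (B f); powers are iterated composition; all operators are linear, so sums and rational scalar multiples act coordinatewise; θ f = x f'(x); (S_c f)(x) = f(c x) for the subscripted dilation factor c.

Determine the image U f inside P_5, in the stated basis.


the image equals g(x) = -(62001/4)x^5

θ f = -(5/4)x^5
S_{3} f = -(243/4)x^5 - 2
(θ + S_{3}) f = -62x^5 - 2
S_{-1} f = (1/4)x^5 - 2
(-S_{-1}) f = -(1/4)x^5 + 2
((θ + S_{3}) − S_{-1}) f = -(249/4)x^5
θ ((θ + S_{3}) − S_{-1}) f = -(1245/4)x^5
S_{3} ((θ + S_{3}) − S_{-1}) f = -(60507/4)x^5
(θ + S_{3}) ((θ + S_{3}) − S_{-1}) f = -15438x^5
S_{-1} ((θ + S_{3}) − S_{-1}) f = (249/4)x^5
(-S_{-1}) ((θ + S_{3}) − S_{-1}) f = -(249/4)x^5
((θ + S_{3}) − S_{-1}) ((θ + S_{3}) − S_{-1}) f = -(62001/4)x^5


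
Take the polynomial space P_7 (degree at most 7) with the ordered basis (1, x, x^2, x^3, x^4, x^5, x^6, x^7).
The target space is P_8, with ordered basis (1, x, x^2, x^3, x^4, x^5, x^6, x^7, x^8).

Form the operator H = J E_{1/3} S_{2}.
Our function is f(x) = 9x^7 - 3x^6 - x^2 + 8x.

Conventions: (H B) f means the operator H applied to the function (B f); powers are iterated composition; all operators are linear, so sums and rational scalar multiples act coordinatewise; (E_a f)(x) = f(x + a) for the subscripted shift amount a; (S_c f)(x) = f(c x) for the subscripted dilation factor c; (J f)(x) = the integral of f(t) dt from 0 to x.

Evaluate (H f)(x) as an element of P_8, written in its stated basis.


g(x) = 144x^8 + (2496/7)x^7 + 384x^6 + (704/3)x^5 + (800/9)x^4 + 20x^3 + (796/81)x^2 + (1252/243)x

S_{2} f = 1152x^7 - 192x^6 - 4x^2 + 16x
E_{1/3} S_{2} f = 1152x^7 + 2496x^6 + 2304x^5 + (3520/3)x^4 + (3200/9)x^3 + 60x^2 + (1592/81)x + 1252/243
J E_{1/3} S_{2} f = 144x^8 + (2496/7)x^7 + 384x^6 + (704/3)x^5 + (800/9)x^4 + 20x^3 + (796/81)x^2 + (1252/243)x


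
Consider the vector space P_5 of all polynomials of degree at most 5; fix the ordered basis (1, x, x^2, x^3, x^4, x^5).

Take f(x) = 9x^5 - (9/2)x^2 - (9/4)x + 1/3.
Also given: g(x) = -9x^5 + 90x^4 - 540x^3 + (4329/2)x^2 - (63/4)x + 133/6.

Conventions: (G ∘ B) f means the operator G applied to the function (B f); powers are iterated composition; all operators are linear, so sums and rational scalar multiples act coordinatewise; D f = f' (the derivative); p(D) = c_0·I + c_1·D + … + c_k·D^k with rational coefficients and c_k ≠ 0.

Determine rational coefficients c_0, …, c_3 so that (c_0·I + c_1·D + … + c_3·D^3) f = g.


D^0 f = 9x^5 - (9/2)x^2 - (9/4)x + 1/3
D^1 f = 45x^4 - 9x - 9/4
D^2 f = 180x^3 - 9
D^3 f = 540x^2
matching coefficients of g against c_0 f + c_1 Df + … from the top degree down determines the c_i
solution: c_0 = -1, c_1 = 2, c_2 = -3, c_3 = 4

p(D) = -I + 2·D − 3·D^2 + 4·D^3, i.e. c_0 = -1, c_1 = 2, c_2 = -3, c_3 = 4


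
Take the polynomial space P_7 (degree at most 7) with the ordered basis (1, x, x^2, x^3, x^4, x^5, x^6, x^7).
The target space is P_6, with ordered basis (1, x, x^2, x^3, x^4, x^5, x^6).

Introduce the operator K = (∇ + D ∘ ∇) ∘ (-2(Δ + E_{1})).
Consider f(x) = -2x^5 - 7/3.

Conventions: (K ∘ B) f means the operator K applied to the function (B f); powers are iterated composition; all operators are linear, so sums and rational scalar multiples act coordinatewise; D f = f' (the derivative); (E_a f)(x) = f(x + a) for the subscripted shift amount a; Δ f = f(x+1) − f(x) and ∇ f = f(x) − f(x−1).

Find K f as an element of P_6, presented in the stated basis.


Δ f = -10x^4 - 20x^3 - 20x^2 - 10x - 2
E_{1} f = -2x^5 - 10x^4 - 20x^3 - 20x^2 - 10x - 13/3
(Δ + E_{1}) f = -2x^5 - 20x^4 - 40x^3 - 40x^2 - 20x - 19/3
(-2(Δ + E_{1})) f = 4x^5 + 40x^4 + 80x^3 + 80x^2 + 40x + 38/3
∇ (-2(Δ + E_{1})) f = 20x^4 + 120x^3 + 40x^2 + 60x + 4
∇ (-2(Δ + E_{1})) f = 20x^4 + 120x^3 + 40x^2 + 60x + 4
D ∇ (-2(Δ + E_{1})) f = 80x^3 + 360x^2 + 80x + 60
(∇ + D ∘ ∇) (-2(Δ + E_{1})) f = 20x^4 + 200x^3 + 400x^2 + 140x + 64

g(x) = 20x^4 + 200x^3 + 400x^2 + 140x + 64


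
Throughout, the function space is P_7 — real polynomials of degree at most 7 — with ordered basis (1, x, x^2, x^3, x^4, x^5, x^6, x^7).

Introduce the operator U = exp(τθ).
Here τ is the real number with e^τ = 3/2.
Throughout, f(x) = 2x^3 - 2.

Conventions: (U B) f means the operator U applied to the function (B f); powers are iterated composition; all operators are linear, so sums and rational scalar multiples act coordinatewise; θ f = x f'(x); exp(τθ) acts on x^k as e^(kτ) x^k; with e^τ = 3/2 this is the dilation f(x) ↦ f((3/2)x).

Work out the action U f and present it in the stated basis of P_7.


exp(τθ) x^k = e^(kτ) x^k; with e^τ = 3/2 this sends x^k to (3/2)^k x^k
x^3 ↦ 27/8 x^3
applying this coordinatewise to f: exp(τθ) f = (27/4)x^3 - 2

g(x) = (27/4)x^3 - 2


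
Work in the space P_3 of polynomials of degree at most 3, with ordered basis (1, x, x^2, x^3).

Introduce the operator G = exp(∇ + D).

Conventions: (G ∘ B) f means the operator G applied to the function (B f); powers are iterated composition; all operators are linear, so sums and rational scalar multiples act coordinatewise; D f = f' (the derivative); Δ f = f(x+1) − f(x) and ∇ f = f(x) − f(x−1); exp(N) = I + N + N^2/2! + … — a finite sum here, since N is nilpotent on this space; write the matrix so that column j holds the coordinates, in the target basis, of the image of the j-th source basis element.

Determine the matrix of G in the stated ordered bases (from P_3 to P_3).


the matrix is [[1, 2, 3, 3]; [0, 1, 4, 9]; [0, 0, 1, 6]; [0, 0, 0, 1]] (rows listed top to bottom)

image of 1: 1
image of x: x + 2
image of x^2: x^2 + 4x + 3
image of x^3: x^3 + 6x^2 + 9x + 3
each image's coordinates form column j of the matrix


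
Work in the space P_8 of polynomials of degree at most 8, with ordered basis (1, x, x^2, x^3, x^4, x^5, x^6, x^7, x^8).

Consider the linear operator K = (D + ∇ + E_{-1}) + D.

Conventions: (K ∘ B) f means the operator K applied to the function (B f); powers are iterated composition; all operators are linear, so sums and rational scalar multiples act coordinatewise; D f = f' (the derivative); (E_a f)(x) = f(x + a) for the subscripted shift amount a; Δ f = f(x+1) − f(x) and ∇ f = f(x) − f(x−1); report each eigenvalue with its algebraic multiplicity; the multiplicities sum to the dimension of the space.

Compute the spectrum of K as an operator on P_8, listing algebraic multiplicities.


λ = 1 (multiplicity 9)

image of 1: 1
image of x: x + 2
image of x^2: x^2 + 4x
image of x^3: x^3 + 6x^2
image of x^4: x^4 + 8x^3
image of x^5: x^5 + 10x^4
image of x^6: x^6 + 12x^5
image of x^7: x^7 + 14x^6
image of x^8: x^8 + 16x^7
the matrix is upper triangular; its diagonal is (1, 1, 1, 1, 1, 1, 1, 1, 1)
for a triangular matrix the eigenvalues are the diagonal entries, with algebraic multiplicity their repetition count


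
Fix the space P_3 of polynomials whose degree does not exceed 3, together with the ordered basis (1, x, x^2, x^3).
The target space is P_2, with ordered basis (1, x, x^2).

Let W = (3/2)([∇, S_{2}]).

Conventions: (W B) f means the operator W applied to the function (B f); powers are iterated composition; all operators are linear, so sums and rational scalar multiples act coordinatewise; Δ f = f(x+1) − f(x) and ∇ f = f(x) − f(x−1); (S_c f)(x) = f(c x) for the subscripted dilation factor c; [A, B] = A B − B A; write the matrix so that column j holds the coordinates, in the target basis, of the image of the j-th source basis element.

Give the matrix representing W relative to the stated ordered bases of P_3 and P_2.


the matrix is [[0, 3/2, -9/2, 21/2]; [0, 0, 6, -27]; [0, 0, 0, 18]] (rows listed top to bottom)

image of 1: 0
image of x: 3/2
image of x^2: 6x - 9/2
image of x^3: 18x^2 - 27x + 21/2
each image's coordinates form column j of the matrix


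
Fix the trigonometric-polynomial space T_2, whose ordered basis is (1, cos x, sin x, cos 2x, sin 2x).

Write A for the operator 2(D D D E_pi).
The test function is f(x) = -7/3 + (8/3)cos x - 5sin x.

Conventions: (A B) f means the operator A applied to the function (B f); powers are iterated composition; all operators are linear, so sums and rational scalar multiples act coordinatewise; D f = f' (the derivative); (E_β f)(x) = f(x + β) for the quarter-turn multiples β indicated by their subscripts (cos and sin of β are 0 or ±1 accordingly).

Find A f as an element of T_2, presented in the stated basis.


g(x) = -10cos x - (16/3)sin x

E_pi f = -7/3 - (8/3)cos x + 5sin x
D E_pi f = 5cos x + (8/3)sin x
D D E_pi f = (8/3)cos x - 5sin x
D D D E_pi f = -5cos x - (8/3)sin x
(2(D D D E_pi)) f = -10cos x - (16/3)sin x


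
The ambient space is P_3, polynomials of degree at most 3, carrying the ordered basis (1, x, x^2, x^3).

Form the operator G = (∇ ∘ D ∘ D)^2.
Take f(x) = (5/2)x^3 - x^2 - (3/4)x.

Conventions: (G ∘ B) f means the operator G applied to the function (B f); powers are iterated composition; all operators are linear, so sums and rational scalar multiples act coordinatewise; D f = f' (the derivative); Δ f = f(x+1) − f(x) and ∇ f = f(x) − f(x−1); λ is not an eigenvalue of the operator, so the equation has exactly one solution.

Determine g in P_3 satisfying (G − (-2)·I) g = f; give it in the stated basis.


the result is g(x) = (5/4)x^3 - (1/2)x^2 - (3/8)x

write g with unknown coordinates in the stated basis and equate coefficients in (G − (-2)·I) g = f
solving from the highest basis element down gives g = (5/4)x^3 - (1/2)x^2 - (3/8)x
check: G g = 0
so G g − (-2)·g = (5/2)x^3 - x^2 - (3/4)x = f ✓


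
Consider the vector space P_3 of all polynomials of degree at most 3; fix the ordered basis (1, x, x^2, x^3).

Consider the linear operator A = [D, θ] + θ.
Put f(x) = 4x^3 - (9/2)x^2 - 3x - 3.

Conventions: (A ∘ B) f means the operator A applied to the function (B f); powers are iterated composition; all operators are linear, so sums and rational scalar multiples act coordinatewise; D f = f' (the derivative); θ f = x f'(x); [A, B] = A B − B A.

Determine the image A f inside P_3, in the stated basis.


θ f = 12x^3 - 9x^2 - 3x
D θ f = 36x^2 - 18x - 3
D f = 12x^2 - 9x - 3
θ D f = 24x^2 - 9x
[D, θ] f = 12x^2 - 9x - 3
θ f = 12x^3 - 9x^2 - 3x
([D, θ] + θ) f = 12x^3 + 3x^2 - 12x - 3

g(x) = 12x^3 + 3x^2 - 12x - 3


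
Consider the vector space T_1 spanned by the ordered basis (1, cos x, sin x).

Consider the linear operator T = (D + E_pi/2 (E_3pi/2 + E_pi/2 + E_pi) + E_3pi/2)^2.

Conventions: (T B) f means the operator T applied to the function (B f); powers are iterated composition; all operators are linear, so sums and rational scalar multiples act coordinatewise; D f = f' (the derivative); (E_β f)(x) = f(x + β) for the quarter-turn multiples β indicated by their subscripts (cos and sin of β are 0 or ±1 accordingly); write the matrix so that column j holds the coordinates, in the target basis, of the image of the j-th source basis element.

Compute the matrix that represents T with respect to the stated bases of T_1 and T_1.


image of 1: 16
image of cos x: -cos x
image of sin x: -sin x
each image's coordinates form column j of the matrix

the matrix is [[16, 0, 0]; [0, -1, 0]; [0, 0, -1]] (rows listed top to bottom)


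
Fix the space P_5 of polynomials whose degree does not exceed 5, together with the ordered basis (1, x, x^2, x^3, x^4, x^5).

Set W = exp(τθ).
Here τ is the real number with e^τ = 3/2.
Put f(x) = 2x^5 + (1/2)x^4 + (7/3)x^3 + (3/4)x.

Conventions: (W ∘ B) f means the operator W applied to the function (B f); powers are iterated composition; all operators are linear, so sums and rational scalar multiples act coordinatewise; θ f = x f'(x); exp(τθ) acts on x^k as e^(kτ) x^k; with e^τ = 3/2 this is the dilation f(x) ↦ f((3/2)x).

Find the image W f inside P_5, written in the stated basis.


g(x) = (243/16)x^5 + (81/32)x^4 + (63/8)x^3 + (9/8)x

exp(τθ) x^k = e^(kτ) x^k; with e^τ = 3/2 this sends x^k to (3/2)^k x^k
x ↦ 3/2 x
x^3 ↦ 27/8 x^3
x^4 ↦ 81/16 x^4
x^5 ↦ 243/32 x^5
applying this coordinatewise to f: exp(τθ) f = (243/16)x^5 + (81/32)x^4 + (63/8)x^3 + (9/8)x


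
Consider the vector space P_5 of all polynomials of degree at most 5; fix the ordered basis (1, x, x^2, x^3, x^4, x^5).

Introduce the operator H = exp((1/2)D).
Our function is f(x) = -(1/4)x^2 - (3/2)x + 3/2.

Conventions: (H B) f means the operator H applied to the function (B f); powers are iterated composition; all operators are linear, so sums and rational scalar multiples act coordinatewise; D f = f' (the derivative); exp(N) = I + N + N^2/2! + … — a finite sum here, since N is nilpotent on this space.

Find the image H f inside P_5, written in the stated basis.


the image equals g(x) = -(1/4)x^2 - (7/4)x + 11/16

order-1 term: -(1/4)x - 3/4
order-2 term: -1/16
the series for exp((1/2)D) f terminates at order 2
exp((1/2)D) f = -(1/4)x^2 - (7/4)x + 11/16


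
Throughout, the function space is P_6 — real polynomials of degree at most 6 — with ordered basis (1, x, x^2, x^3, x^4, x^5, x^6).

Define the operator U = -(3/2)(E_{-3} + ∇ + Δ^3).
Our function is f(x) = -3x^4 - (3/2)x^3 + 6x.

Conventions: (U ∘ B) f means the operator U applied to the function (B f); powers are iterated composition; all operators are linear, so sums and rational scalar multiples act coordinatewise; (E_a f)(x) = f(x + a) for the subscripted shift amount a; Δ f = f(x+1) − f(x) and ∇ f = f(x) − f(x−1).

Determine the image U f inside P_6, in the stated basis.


E_{-3} f = -3x^4 + (69/2)x^3 - (297/2)x^2 + (579/2)x - 441/2
∇ f = -12x^3 + (27/2)x^2 - (15/2)x + 15/2
Δ f = -12x^3 - (45/2)x^2 - (33/2)x + 3/2
Δ Δ f = -36x^2 - 81x - 51
Δ Δ Δ f = -72x - 117
(E_{-3} + ∇ + Δ^3) f = -3x^4 + (45/2)x^3 - 135x^2 + 210x - 330
(-(3/2)(E_{-3} + ∇ + Δ^3)) f = (9/2)x^4 - (135/4)x^3 + (405/2)x^2 - 315x + 495

the image equals g(x) = (9/2)x^4 - (135/4)x^3 + (405/2)x^2 - 315x + 495


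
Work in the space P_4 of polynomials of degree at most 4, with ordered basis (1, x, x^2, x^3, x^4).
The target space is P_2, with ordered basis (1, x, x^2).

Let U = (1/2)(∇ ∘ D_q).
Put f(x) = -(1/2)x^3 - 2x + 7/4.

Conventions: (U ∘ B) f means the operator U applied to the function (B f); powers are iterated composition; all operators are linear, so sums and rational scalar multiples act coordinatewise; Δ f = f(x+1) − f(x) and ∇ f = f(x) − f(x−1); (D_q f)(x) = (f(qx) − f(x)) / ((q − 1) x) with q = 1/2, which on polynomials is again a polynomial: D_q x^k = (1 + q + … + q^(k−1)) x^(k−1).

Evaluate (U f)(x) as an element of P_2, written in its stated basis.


the result is g(x) = -(7/8)x + 7/16

D_q f = -(7/8)x^2 - 2
∇ D_q f = -(7/4)x + 7/8
((1/2)(∇ ∘ D_q)) f = -(7/8)x + 7/16


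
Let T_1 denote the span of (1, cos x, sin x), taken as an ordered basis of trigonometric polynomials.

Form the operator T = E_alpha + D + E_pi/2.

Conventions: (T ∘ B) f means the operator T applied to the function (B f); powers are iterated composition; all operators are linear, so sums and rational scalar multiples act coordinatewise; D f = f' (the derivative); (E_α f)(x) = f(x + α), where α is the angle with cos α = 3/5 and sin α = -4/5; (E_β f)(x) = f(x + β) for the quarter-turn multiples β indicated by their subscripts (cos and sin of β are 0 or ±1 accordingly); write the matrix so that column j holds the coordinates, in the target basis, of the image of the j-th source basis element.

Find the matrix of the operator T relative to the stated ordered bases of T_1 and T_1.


the matrix is [[2, 0, 0]; [0, 3/5, 6/5]; [0, -6/5, 3/5]] (rows listed top to bottom)

image of 1: 2
image of cos x: (3/5)cos x - (6/5)sin x
image of sin x: (6/5)cos x + (3/5)sin x
each image's coordinates form column j of the matrix


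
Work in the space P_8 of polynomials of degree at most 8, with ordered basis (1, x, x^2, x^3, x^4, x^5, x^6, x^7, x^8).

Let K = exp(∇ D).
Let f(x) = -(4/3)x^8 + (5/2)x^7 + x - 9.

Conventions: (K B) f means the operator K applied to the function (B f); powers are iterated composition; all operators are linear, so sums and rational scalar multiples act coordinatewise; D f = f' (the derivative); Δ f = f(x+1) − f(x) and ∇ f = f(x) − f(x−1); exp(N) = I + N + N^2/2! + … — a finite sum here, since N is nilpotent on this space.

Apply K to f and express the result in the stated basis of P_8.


the image equals g(x) = -(4/3)x^8 + (5/2)x^7 - (224/3)x^6 + 329x^5 - (10535/6)x^4 + (18760/3)x^3 - (31913/2)x^2 + (78347/3)x - 123101/6

order-1 term: -(224/3)x^6 + 329x^5 - (3815/6)x^4 + (2170/3)x^3 - (973/2)x^2 + (539/3)x - 169/6
order-2 term: -1120x^4 + 5530x^3 - 10990x^2 + 10395x - 11669/3
order-3 term: -4480x^2 + 15540x - 14350
order-4 term: -2240
the series for exp(∇ D) f terminates at order 4
exp(∇ D) f = -(4/3)x^8 + (5/2)x^7 - (224/3)x^6 + 329x^5 - (10535/6)x^4 + (18760/3)x^3 - (31913/2)x^2 + (78347/3)x - 123101/6


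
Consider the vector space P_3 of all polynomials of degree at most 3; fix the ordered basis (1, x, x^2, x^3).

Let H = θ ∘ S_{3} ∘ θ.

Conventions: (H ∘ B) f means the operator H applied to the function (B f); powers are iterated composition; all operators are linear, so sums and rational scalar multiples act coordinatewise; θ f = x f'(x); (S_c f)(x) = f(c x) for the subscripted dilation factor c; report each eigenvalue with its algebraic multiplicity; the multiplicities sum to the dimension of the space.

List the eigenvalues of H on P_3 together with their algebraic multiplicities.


λ = 0 (multiplicity 1), λ = 3 (multiplicity 1), λ = 36 (multiplicity 1), λ = 243 (multiplicity 1)

image of 1: 0
image of x: 3x
image of x^2: 36x^2
image of x^3: 243x^3
the matrix is upper triangular; its diagonal is (0, 3, 36, 243)
for a triangular matrix the eigenvalues are the diagonal entries, with algebraic multiplicity their repetition count


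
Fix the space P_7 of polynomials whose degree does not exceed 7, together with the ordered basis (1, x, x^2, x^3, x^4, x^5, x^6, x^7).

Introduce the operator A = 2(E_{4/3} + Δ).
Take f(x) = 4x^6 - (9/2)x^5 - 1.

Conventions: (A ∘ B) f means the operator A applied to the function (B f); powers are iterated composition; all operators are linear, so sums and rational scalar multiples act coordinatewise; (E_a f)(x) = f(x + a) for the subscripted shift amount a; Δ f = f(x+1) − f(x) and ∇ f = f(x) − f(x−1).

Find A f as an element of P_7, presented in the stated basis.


E_{4/3} f = 4x^6 + (55/2)x^5 + (230/3)x^4 + (2960/27)x^3 + (2240/27)x^2 + (2432/81)x + 1831/729
Δ f = 24x^5 + (75/2)x^4 + 35x^3 + 15x^2 + (3/2)x - 1/2
(E_{4/3} + Δ) f = 4x^6 + (103/2)x^5 + (685/6)x^4 + (3905/27)x^3 + (2645/27)x^2 + (5107/162)x + 2933/1458
(2(E_{4/3} + Δ)) f = 8x^6 + 103x^5 + (685/3)x^4 + (7810/27)x^3 + (5290/27)x^2 + (5107/81)x + 2933/729

the image equals g(x) = 8x^6 + 103x^5 + (685/3)x^4 + (7810/27)x^3 + (5290/27)x^2 + (5107/81)x + 2933/729


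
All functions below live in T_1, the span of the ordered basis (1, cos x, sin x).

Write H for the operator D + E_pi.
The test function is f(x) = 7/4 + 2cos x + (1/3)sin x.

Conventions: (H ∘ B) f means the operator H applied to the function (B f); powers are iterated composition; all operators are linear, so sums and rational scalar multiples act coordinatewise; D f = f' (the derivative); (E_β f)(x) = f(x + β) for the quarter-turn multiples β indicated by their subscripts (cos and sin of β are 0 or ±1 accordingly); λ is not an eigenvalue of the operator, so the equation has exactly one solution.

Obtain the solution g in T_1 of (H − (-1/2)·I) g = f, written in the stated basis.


write g with unknown coordinates in the stated basis and equate coefficients in (H − (-1/2)·I) g = f
solving from the highest basis element down gives g = 7/6 - (16/15)cos x + (22/15)sin x
check: H g = 7/6 + (38/15)cos x - (2/5)sin x
so H g − (-1/2)·g = 7/4 + 2cos x + (1/3)sin x = f ✓

g(x) = 7/6 - (16/15)cos x + (22/15)sin x


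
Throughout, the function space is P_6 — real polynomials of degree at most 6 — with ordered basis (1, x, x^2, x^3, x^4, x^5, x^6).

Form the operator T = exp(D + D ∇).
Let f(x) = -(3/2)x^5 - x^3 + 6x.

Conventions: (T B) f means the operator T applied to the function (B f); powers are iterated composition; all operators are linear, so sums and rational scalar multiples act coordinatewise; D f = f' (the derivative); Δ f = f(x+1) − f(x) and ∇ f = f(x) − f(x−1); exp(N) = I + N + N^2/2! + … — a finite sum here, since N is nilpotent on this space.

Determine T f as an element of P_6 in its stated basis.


order-1 term: -(15/2)x^4 - 30x^3 + 42x^2 - 36x + 33/2
order-2 term: -15x^3 - 90x^2 - 3x + 54
order-3 term: -15x^2 - 90x - 46
order-4 term: -(15/2)x - 30
order-5 term: -3/2
the series for exp(D + D ∇) f terminates at order 5
exp(D + D ∇) f = -(3/2)x^5 - (15/2)x^4 - 46x^3 - 63x^2 - (261/2)x - 7

g(x) = -(3/2)x^5 - (15/2)x^4 - 46x^3 - 63x^2 - (261/2)x - 7


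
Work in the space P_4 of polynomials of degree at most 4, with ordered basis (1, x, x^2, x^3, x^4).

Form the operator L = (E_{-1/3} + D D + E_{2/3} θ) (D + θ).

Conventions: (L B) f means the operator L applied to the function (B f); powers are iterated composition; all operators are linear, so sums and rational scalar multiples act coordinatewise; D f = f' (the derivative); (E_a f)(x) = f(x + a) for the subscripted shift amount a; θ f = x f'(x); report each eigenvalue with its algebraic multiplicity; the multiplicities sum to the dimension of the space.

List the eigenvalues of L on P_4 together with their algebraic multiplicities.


λ = 0 (multiplicity 1), λ = 2 (multiplicity 1), λ = 6 (multiplicity 1), λ = 12 (multiplicity 1), λ = 20 (multiplicity 1)

image of 1: 0
image of x: 2x + 4/3
image of x^2: 6x^2 + 8x + 20/3
image of x^3: 12x^3 + 24x^2 + 37x + 104/9
image of x^4: 20x^4 + (160/3)x^3 + (340/3)x^2 + (1612/27)x + 536/81
the matrix is upper triangular; its diagonal is (0, 2, 6, 12, 20)
for a triangular matrix the eigenvalues are the diagonal entries, with algebraic multiplicity their repetition count


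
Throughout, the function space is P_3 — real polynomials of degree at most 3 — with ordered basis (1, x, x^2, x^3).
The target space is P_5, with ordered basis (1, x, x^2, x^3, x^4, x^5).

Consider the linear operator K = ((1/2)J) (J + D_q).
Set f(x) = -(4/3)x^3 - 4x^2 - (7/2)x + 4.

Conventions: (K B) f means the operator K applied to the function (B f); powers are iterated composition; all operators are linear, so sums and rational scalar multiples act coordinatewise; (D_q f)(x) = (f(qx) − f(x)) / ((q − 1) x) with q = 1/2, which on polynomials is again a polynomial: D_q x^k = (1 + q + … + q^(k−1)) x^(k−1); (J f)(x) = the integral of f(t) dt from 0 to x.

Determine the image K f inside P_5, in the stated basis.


J f = -(1/3)x^4 - (4/3)x^3 - (7/4)x^2 + 4x
D_q f = -(7/3)x^2 - 6x - 7/2
(J + D_q) f = -(1/3)x^4 - (4/3)x^3 - (49/12)x^2 - 2x - 7/2
J (J + D_q) f = -(1/15)x^5 - (1/3)x^4 - (49/36)x^3 - x^2 - (7/2)x
((1/2)J) (J + D_q) f = -(1/30)x^5 - (1/6)x^4 - (49/72)x^3 - (1/2)x^2 - (7/4)x

the image equals g(x) = -(1/30)x^5 - (1/6)x^4 - (49/72)x^3 - (1/2)x^2 - (7/4)x


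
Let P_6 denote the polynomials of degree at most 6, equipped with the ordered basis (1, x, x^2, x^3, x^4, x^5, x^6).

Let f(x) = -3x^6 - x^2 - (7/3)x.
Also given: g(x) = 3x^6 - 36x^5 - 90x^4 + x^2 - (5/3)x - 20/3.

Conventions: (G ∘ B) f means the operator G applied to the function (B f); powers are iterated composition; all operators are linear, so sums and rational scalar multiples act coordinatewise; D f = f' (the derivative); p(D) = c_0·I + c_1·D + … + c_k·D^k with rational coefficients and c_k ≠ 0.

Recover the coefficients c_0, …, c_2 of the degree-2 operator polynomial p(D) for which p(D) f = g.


c_0 = -1, c_1 = 2, c_2 = 1

D^0 f = -3x^6 - x^2 - (7/3)x
D^1 f = -18x^5 - 2x - 7/3
D^2 f = -90x^4 - 2
matching coefficients of g against c_0 f + c_1 Df + … from the top degree down determines the c_i
solution: c_0 = -1, c_1 = 2, c_2 = 1


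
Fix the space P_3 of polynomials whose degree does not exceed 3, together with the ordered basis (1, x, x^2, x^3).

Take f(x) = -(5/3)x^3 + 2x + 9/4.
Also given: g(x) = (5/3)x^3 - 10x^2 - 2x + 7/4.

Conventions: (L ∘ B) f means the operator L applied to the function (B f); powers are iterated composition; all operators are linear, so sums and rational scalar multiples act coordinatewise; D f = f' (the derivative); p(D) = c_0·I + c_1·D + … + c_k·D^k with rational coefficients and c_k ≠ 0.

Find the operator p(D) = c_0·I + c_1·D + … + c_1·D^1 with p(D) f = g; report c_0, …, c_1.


p(D) = -I + 2·D, i.e. c_0 = -1, c_1 = 2

D^0 f = -(5/3)x^3 + 2x + 9/4
D^1 f = -5x^2 + 2
matching coefficients of g against c_0 f + c_1 Df + … from the top degree down determines the c_i
solution: c_0 = -1, c_1 = 2


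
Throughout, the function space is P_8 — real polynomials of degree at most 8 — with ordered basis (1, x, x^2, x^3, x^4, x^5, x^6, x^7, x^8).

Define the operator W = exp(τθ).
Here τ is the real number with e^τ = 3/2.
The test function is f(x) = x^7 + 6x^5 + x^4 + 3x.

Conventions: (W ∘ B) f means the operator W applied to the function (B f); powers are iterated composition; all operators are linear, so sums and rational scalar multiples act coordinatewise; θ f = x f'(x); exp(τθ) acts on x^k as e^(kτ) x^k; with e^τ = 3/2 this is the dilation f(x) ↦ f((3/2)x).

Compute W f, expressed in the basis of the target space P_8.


the image equals g(x) = (2187/128)x^7 + (729/16)x^5 + (81/16)x^4 + (9/2)x

exp(τθ) x^k = e^(kτ) x^k; with e^τ = 3/2 this sends x^k to (3/2)^k x^k
x ↦ 3/2 x
x^4 ↦ 81/16 x^4
x^5 ↦ 243/32 x^5
x^7 ↦ 2187/128 x^7
applying this coordinatewise to f: exp(τθ) f = (2187/128)x^7 + (729/16)x^5 + (81/16)x^4 + (9/2)x


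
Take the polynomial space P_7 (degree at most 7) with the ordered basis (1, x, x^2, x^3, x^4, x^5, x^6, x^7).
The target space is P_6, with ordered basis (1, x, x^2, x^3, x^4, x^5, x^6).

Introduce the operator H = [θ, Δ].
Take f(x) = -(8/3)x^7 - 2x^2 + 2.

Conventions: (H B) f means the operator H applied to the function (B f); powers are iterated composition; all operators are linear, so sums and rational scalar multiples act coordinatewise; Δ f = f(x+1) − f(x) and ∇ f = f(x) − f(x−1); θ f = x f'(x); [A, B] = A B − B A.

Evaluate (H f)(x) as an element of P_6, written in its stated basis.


Δ f = -(56/3)x^6 - 56x^5 - (280/3)x^4 - (280/3)x^3 - 56x^2 - (68/3)x - 14/3
θ Δ f = -112x^6 - 280x^5 - (1120/3)x^4 - 280x^3 - 112x^2 - (68/3)x
θ f = -(56/3)x^7 - 4x^2
Δ θ f = -(392/3)x^6 - 392x^5 - (1960/3)x^4 - (1960/3)x^3 - 392x^2 - (416/3)x - 68/3
[θ, Δ] f = (56/3)x^6 + 112x^5 + 280x^4 + (1120/3)x^3 + 280x^2 + 116x + 68/3

the result is g(x) = (56/3)x^6 + 112x^5 + 280x^4 + (1120/3)x^3 + 280x^2 + 116x + 68/3


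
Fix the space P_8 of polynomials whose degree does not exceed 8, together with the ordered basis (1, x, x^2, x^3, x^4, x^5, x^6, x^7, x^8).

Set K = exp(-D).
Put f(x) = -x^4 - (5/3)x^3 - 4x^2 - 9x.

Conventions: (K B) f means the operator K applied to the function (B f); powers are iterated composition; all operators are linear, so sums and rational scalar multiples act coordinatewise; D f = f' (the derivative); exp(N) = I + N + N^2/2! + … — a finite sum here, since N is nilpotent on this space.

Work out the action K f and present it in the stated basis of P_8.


order-1 term: 4x^3 + 5x^2 + 8x + 9
order-2 term: -6x^2 - 5x - 4
order-3 term: 4x + 5/3
order-4 term: -1
the series for exp(-D) f terminates at order 4
exp(-D) f = -x^4 + (7/3)x^3 - 5x^2 - 2x + 17/3

the result is g(x) = -x^4 + (7/3)x^3 - 5x^2 - 2x + 17/3


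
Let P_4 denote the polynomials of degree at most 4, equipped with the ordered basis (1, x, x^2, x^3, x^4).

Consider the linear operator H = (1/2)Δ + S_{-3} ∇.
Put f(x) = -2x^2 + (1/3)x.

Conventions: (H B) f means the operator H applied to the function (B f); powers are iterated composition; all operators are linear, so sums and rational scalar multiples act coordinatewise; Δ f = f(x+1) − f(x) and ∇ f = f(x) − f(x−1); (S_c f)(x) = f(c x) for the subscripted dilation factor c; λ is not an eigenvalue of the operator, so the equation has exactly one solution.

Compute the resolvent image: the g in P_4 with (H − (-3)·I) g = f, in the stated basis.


g(x) = -(2/3)x^2 - x + 7/18

write g with unknown coordinates in the stated basis and equate coefficients in (H − (-3)·I) g = f
solving from the highest basis element down gives g = -(2/3)x^2 - x + 7/18
check: H g = (10/3)x - 7/6
so H g − (-3)·g = -2x^2 + (1/3)x = f ✓


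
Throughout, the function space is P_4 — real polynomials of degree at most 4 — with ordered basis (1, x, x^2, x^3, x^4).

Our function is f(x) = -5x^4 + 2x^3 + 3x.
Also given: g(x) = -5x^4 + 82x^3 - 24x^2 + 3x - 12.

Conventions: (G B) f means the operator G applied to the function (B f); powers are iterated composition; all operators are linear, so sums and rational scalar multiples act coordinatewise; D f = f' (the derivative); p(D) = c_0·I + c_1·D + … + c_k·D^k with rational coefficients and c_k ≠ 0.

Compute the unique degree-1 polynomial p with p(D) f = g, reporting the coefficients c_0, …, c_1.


p(D) = I − 4·D, i.e. c_0 = 1, c_1 = -4

D^0 f = -5x^4 + 2x^3 + 3x
D^1 f = -20x^3 + 6x^2 + 3
matching coefficients of g against c_0 f + c_1 Df + … from the top degree down determines the c_i
solution: c_0 = 1, c_1 = -4


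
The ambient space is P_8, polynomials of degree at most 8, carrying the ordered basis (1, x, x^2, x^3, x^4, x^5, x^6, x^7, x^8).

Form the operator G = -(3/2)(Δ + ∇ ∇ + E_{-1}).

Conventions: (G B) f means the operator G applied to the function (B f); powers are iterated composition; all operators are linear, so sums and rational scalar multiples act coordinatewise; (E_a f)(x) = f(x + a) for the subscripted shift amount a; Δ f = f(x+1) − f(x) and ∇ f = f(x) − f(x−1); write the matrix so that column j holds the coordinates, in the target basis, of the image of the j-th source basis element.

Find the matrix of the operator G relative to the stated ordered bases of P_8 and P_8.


image of 1: -3/2
image of x: -(3/2)x
image of x^2: -(3/2)x^2 - 6
image of x^3: -(3/2)x^3 - 18x + 9
image of x^4: -(3/2)x^4 - 36x^2 + 36x - 24
image of x^5: -(3/2)x^5 - 60x^3 + 90x^2 - 120x + 45
image of x^6: -(3/2)x^6 - 90x^4 + 180x^3 - 360x^2 + 270x - 96
image of x^7: -(3/2)x^7 - 126x^5 + 315x^4 - 840x^3 + 945x^2 - 672x + 189
image of x^8: -(3/2)x^8 - 168x^6 + 504x^5 - 1680x^4 + 2520x^3 - 2688x^2 + 1512x - 384
each image's coordinates form column j of the matrix

the matrix is [[-3/2, 0, -6, 9, -24, 45, -96, 189, -384]; [0, -3/2, 0, -18, 36, -120, 270, -672, 1512]; [0, 0, -3/2, 0, -36, 90, -360, 945, -2688]; [0, 0, 0, -3/2, 0, -60, 180, -840, 2520]; [0, 0, 0, 0, -3/2, 0, -90, 315, -1680]; [0, 0, 0, 0, 0, -3/2, 0, -126, 504]; [0, 0, 0, 0, 0, 0, -3/2, 0, -168]; [0, 0, 0, 0, 0, 0, 0, -3/2, 0]; [0, 0, 0, 0, 0, 0, 0, 0, -3/2]] (rows listed top to bottom)


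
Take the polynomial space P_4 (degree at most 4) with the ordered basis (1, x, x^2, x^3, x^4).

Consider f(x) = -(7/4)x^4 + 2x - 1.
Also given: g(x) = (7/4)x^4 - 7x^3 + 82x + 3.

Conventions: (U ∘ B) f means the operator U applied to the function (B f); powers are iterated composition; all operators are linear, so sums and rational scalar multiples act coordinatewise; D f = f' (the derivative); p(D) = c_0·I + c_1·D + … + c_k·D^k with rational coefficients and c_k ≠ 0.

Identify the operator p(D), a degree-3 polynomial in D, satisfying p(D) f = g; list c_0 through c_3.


D^0 f = -(7/4)x^4 + 2x - 1
D^1 f = -7x^3 + 2
D^2 f = -21x^2
D^3 f = -42x
matching coefficients of g against c_0 f + c_1 Df + … from the top degree down determines the c_i
solution: c_0 = -1, c_1 = 1, c_2 = 0, c_3 = -2

p(D) = -I + D − 2·D^3, i.e. c_0 = -1, c_1 = 1, c_2 = 0, c_3 = -2


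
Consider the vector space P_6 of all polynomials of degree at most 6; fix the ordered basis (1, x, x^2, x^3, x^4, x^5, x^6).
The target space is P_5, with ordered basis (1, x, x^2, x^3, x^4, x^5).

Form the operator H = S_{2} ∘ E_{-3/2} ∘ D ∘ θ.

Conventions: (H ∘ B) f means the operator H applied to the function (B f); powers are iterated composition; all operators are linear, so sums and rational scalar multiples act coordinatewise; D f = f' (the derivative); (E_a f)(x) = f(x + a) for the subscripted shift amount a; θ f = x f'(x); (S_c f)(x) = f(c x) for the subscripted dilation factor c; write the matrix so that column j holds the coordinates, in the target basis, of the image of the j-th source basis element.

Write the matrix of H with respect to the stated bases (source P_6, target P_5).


image of 1: 0
image of x: 1
image of x^2: 8x - 6
image of x^3: 36x^2 - 54x + 81/4
image of x^4: 128x^3 - 288x^2 + 216x - 54
image of x^5: 400x^4 - 1200x^3 + 1350x^2 - 675x + 2025/16
image of x^6: 1152x^5 - 4320x^4 + 6480x^3 - 4860x^2 + (3645/2)x - 2187/8
each image's coordinates form column j of the matrix

the matrix is [[0, 1, -6, 81/4, -54, 2025/16, -2187/8]; [0, 0, 8, -54, 216, -675, 3645/2]; [0, 0, 0, 36, -288, 1350, -4860]; [0, 0, 0, 0, 128, -1200, 6480]; [0, 0, 0, 0, 0, 400, -4320]; [0, 0, 0, 0, 0, 0, 1152]] (rows listed top to bottom)


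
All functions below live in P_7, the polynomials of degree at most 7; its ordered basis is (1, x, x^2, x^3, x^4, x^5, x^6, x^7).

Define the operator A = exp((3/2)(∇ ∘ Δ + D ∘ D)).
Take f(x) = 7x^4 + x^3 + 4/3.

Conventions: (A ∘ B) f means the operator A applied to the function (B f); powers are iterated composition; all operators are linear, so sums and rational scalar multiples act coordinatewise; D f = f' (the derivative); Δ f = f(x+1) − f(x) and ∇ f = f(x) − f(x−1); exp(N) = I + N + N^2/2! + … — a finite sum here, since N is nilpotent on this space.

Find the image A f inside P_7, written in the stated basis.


order-1 term: 252x^2 + 18x + 21
order-2 term: 756
the series for exp((3/2)(∇ ∘ Δ + D ∘ D)) f terminates at order 2
exp((3/2)(∇ ∘ Δ + D ∘ D)) f = 7x^4 + x^3 + 252x^2 + 18x + 2335/3

g(x) = 7x^4 + x^3 + 252x^2 + 18x + 2335/3


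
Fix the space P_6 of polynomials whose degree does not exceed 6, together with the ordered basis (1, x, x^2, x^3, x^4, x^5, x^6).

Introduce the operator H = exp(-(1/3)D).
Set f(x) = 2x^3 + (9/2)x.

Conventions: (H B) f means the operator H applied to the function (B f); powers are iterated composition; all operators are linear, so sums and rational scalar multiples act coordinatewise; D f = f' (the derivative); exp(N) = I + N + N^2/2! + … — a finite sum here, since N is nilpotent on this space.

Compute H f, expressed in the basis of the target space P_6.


order-1 term: -2x^2 - 3/2
order-2 term: (2/3)x
order-3 term: -2/27
the series for exp(-(1/3)D) f terminates at order 3
exp(-(1/3)D) f = 2x^3 - 2x^2 + (31/6)x - 85/54

the result is g(x) = 2x^3 - 2x^2 + (31/6)x - 85/54


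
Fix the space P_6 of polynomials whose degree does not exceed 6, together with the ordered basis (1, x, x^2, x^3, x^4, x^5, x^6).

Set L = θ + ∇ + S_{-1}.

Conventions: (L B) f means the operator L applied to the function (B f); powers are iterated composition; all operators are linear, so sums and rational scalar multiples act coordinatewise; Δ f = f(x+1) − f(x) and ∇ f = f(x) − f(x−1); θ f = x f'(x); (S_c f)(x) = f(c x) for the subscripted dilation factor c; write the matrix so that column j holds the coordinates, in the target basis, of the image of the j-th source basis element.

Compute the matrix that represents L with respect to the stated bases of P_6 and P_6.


image of 1: 1
image of x: 1
image of x^2: 3x^2 + 2x - 1
image of x^3: 2x^3 + 3x^2 - 3x + 1
image of x^4: 5x^4 + 4x^3 - 6x^2 + 4x - 1
image of x^5: 4x^5 + 5x^4 - 10x^3 + 10x^2 - 5x + 1
image of x^6: 7x^6 + 6x^5 - 15x^4 + 20x^3 - 15x^2 + 6x - 1
each image's coordinates form column j of the matrix

the matrix is [[1, 1, -1, 1, -1, 1, -1]; [0, 0, 2, -3, 4, -5, 6]; [0, 0, 3, 3, -6, 10, -15]; [0, 0, 0, 2, 4, -10, 20]; [0, 0, 0, 0, 5, 5, -15]; [0, 0, 0, 0, 0, 4, 6]; [0, 0, 0, 0, 0, 0, 7]] (rows listed top to bottom)


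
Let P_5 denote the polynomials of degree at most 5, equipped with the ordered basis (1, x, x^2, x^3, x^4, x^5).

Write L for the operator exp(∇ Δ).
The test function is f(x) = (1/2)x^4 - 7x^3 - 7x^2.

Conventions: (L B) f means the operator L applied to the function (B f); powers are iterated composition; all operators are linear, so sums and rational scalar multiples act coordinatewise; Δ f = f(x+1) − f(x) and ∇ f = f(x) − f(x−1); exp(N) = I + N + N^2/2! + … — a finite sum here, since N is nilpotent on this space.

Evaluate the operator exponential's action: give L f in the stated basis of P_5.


order-1 term: 6x^2 - 42x - 13
order-2 term: 6
the series for exp(∇ Δ) f terminates at order 2
exp(∇ Δ) f = (1/2)x^4 - 7x^3 - x^2 - 42x - 7

the image equals g(x) = (1/2)x^4 - 7x^3 - x^2 - 42x - 7


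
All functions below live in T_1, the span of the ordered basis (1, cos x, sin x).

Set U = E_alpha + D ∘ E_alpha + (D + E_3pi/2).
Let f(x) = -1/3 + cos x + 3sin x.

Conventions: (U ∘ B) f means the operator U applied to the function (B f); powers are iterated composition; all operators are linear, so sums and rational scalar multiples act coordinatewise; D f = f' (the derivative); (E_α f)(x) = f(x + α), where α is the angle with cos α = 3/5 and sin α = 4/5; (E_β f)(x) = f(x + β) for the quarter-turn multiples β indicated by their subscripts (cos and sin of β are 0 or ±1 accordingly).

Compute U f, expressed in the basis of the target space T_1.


E_alpha f = -1/3 + 3cos x + sin x
E_alpha f = -1/3 + 3cos x + sin x
D E_alpha f = cos x - 3sin x
D f = 3cos x - sin x
E_3pi/2 f = -1/3 - 3cos x + sin x
(D + E_3pi/2) f = -1/3
(E_alpha + D ∘ E_alpha + (D + E_3pi/2)) f = -2/3 + 4cos x - 2sin x

the image equals g(x) = -2/3 + 4cos x - 2sin x
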